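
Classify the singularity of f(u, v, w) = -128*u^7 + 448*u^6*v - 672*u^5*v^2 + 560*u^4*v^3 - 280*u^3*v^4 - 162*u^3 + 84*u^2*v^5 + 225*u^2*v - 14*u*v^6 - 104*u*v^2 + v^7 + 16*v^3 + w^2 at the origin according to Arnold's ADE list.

The Hessian of f at 0 is [[0, 0, 0], [0, 0, 0], [0, 0, 2]] with rank 1, so corank 2. A Groebner basis of the Jacobian ideal J(f) in C{u,v,w} is {4782969*u*v/14 + v^6 - 1062882*v^2/7, u*v^2 - 4*v^3/9, u^2 - 17*u*v/18 + 2*v^2/9, w}; counting standard monomials gives mu = 8. Corank 2; j^3 = -(2*u - v)*(9*u - 4*v)^2 has shape L^2 M (L != M), so D-series; mu = 8 gives D_8.

D_8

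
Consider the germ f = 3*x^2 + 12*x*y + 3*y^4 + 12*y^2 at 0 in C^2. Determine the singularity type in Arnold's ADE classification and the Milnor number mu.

Type A_3, Milnor number mu = 3.

The Hessian of f at 0 has rank 1. Corank 1: A-series; mu = 3 gives A_3.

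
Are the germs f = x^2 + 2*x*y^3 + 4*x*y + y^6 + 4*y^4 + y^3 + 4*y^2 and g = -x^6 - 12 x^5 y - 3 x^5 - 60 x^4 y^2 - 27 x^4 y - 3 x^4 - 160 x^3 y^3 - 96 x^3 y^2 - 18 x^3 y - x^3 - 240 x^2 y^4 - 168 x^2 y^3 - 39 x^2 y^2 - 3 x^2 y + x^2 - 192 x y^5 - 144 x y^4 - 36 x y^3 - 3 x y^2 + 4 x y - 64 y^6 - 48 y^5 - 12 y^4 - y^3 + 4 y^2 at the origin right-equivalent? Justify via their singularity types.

The Hessian of f at 0 is [[2, 4], [4, 8]] with rank 1, so corank 1. A Groebner basis of the Jacobian ideal J(f) in C{x,y} is {y^2, x + 2*y}; counting standard monomials gives mu = 2. Corank 1: A-series; mu = 2 gives A_2. The Hessian of g at 0 is [[2, 4], [4, 8]] with rank 1, so corank 1. A Groebner basis of the Jacobian ideal J(g) in C{x,y} is {y^2, x + 2*y}; counting standard monomials gives mu = 2. Corank 1: A-series; mu = 2 gives A_2. Both have type A_2, hence right-equivalent.

Yes.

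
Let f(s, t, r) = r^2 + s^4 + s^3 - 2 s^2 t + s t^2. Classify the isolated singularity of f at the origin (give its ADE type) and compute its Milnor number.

Type D5, Milnor number mu = 5.

The Hessian of f at 0 is [[0, 0, 0], [0, 0, 0], [0, 0, 2]] with rank 1, so corank 2. A Groebner basis of the Jacobian ideal J(f) in C{s,t,r} is {s*t^2 - s*t/4 + t^2/4, -s*t/4 + t^3 + t^2/4, s^2 - s*t, r}; counting standard monomials gives mu = 5. Corank 2; j^3 = s*(s - t)^2 has shape L^2 M (L != M), so D-series; mu = 5 gives D_5.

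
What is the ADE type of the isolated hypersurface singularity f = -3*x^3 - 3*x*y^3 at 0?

The Hessian of f at 0 has rank 0. Corank 2; j^3 = -3*x^3 is a perfect cube, so E-series; the 4-jet and mu = 7 give E_7.

E_{7}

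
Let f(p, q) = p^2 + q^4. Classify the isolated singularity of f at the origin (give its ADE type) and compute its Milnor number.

Type A_3, Milnor number mu = 3.

The Hessian of f at 0 has rank 1. Corank 1: A-series; mu = 3 gives A_3.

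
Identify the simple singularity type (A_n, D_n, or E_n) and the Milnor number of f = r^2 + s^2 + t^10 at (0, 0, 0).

Type A9, Milnor number mu = 9.

The Hessian of f at 0 has rank 2. Corank 1: A-series; mu = 9 gives A_9.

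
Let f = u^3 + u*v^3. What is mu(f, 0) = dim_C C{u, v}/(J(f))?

7

The Hessian of f at 0 is [[0, 0], [0, 0]] with rank 0, so corank 2. A Groebner basis of the Jacobian ideal J(f) in C{u,v} is {u^3, u*v^2, 3*u^2 + v^3}; counting standard monomials gives mu = 7. Corank 2; j^3 = u^3 is a perfect cube, so E-series; the 4-jet and mu = 7 give E_7.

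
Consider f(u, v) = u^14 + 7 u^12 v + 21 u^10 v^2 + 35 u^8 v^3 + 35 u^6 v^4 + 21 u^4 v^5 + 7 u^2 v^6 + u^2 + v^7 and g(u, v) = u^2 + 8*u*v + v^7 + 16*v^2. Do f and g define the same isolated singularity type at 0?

Yes.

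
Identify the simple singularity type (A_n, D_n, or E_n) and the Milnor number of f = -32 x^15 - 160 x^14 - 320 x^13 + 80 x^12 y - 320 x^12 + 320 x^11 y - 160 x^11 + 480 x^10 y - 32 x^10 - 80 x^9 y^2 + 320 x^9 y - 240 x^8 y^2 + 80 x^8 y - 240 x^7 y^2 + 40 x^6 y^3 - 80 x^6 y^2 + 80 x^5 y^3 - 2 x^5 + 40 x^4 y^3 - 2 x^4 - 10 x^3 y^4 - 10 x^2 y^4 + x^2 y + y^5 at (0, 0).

Type D6, Milnor number mu = 6.

The Hessian of f at 0 has rank 0. Corank 2; j^3 = x^2*y has shape L^2 M (L != M), so D-series; mu = 6 gives D_6.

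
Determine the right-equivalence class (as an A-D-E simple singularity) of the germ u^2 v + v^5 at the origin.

D6

The Hessian of f at 0 has rank 0. Corank 2; j^3 = u^2*v has shape L^2 M (L != M), so D-series; mu = 6 gives D_6.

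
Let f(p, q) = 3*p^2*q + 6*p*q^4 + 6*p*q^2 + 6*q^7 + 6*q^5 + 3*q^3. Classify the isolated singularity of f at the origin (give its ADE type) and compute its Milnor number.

Type D8, Milnor number mu = 8.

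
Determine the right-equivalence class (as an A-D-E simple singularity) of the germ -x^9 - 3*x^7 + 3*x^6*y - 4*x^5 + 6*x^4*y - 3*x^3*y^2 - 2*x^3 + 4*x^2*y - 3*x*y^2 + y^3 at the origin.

D_{4}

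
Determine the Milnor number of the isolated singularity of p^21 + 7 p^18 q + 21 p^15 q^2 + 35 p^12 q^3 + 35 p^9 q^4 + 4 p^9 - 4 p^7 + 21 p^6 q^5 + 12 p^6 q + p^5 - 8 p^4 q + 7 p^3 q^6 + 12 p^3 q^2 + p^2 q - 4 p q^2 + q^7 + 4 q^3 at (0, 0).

The Hessian of f at 0 has rank 0. Corank 2; j^3 = q*(p - 2*q)^2 has shape L^2 M (L != M), so D-series; mu = 8 gives D_8.

8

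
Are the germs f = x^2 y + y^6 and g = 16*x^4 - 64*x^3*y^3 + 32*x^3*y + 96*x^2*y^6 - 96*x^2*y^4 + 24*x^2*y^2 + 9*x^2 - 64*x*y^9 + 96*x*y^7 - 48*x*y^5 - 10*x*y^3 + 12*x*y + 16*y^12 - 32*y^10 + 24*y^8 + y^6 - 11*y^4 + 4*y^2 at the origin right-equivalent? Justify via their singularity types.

No.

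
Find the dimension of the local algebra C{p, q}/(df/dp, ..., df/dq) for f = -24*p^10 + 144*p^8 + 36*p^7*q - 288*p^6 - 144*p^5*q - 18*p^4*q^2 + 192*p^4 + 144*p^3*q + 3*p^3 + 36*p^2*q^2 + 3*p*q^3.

7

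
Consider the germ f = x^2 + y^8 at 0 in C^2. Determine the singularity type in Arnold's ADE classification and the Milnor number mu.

Type A_{7}, Milnor number mu = 7.

The Hessian of f at 0 has rank 1. Corank 1: A-series; mu = 7 gives A_7.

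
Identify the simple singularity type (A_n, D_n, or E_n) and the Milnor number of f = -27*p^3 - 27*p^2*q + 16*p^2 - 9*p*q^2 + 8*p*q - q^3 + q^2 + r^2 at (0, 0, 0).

The Hessian of f at 0 has rank 2. Corank 1: A-series; mu = 2 gives A_2.

Type A2, Milnor number mu = 2.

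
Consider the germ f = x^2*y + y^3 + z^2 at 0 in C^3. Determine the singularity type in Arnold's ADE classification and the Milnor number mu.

Type D_{4}, Milnor number mu = 4.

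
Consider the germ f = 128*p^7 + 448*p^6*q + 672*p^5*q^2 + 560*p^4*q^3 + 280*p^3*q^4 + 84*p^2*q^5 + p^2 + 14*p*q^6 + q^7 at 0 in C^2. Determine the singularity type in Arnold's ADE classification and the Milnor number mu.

The Hessian of f at 0 is [[2, 0], [0, 0]] with rank 1, so corank 1. A Groebner basis of the Jacobian ideal J(f) in C{p,q} is {q^6, p}; counting standard monomials gives mu = 6. Corank 1: A-series; mu = 6 gives A_6.

Type A_6, Milnor number mu = 6.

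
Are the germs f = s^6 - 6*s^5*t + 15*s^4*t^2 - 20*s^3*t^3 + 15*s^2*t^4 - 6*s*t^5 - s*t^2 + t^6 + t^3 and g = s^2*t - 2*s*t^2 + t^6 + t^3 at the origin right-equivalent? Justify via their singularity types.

Yes.

The Hessian of f at 0 has rank 0. Corank 2; j^3 = -t^2*(s - t) has shape L^2 M (L != M), so D-series; mu = 7 gives D_7. The Hessian of g at 0 has rank 0. Corank 2; j^3 = t*(s - t)^2 has shape L^2 M (L != M), so D-series; mu = 7 gives D_7. Both have type D_7, hence right-equivalent.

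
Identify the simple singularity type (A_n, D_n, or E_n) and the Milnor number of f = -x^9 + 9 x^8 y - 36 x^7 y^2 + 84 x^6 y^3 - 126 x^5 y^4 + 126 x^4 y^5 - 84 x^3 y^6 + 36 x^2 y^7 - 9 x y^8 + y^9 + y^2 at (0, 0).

Type A8, Milnor number mu = 8.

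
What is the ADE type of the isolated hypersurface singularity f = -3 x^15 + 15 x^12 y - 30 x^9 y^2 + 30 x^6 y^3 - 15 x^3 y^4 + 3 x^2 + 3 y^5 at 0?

The Hessian of f at 0 is [[6, 0], [0, 0]] with rank 1, so corank 1. A Groebner basis of the Jacobian ideal J(f) in C{x,y} is {y^4, x}; counting standard monomials gives mu = 4. Corank 1: A-series; mu = 4 gives A_4.

A_{4}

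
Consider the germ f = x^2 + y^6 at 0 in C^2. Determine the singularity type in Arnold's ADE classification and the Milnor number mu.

The Hessian of f at 0 has rank 1. Corank 1: A-series; mu = 5 gives A_5.

Type A_{5}, Milnor number mu = 5.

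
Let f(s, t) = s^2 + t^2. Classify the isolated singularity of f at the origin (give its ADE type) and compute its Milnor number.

Type A_1, Milnor number mu = 1.

The Hessian of f at 0 is [[2, 0], [0, 2]] with rank 2, so corank 0. A Groebner basis of the Jacobian ideal J(f) in C{s,t} is {s, t}; counting standard monomials gives mu = 1. Corank 0: nondegenerate Morse point, so A_1.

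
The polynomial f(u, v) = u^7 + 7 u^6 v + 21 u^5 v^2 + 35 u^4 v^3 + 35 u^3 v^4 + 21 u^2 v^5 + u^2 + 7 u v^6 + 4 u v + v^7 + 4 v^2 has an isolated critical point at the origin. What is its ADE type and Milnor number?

Type A6, Milnor number mu = 6.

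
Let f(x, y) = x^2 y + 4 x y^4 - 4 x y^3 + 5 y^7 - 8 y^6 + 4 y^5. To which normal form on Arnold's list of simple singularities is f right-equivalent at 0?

The Hessian of f at 0 has rank 0. Corank 2; j^3 = x^2*y has shape L^2 M (L != M), so D-series; mu = 8 gives D_8.

D8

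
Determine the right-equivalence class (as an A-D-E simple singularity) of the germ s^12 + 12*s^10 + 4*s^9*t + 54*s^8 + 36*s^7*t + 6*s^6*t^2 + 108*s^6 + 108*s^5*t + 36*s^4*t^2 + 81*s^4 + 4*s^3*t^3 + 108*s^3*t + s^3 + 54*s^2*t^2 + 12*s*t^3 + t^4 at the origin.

The Hessian of f at 0 is [[0, 0], [0, 0]] with rank 0, so corank 2. A Groebner basis of the Jacobian ideal J(f) in C{s,t} is {t^4, s*t^2 + t^3/9, s^2}; counting standard monomials gives mu = 6. Corank 2; j^3 = s^3 is a perfect cube, so E-series; the 4-jet and mu = 6 give E_6.

E_6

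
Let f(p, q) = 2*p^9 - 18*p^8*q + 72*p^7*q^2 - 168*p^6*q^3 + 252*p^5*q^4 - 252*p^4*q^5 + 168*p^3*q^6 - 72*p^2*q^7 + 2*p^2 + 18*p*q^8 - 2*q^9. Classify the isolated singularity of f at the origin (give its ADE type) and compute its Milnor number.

Type A_8, Milnor number mu = 8.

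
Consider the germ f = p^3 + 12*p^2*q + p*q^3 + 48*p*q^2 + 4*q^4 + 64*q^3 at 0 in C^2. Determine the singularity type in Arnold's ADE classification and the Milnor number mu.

Type E_7, Milnor number mu = 7.

The Hessian of f at 0 has rank 0. Corank 2; j^3 = (p + 4*q)^3 is a perfect cube, so E-series; the 4-jet and mu = 7 give E_7.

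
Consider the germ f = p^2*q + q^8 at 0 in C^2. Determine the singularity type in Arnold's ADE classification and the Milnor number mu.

The Hessian of f at 0 has rank 0. Corank 2; j^3 = p^2*q has shape L^2 M (L != M), so D-series; mu = 9 gives D_9.

Type D_9, Milnor number mu = 9.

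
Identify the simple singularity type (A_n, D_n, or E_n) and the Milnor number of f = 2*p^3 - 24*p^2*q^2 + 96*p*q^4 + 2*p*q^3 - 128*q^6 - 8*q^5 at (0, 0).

The Hessian of f at 0 has rank 0. Corank 2; j^3 = 2*p^3 is a perfect cube, so E-series; the 4-jet and mu = 7 give E_7.

Type E_{7}, Milnor number mu = 7.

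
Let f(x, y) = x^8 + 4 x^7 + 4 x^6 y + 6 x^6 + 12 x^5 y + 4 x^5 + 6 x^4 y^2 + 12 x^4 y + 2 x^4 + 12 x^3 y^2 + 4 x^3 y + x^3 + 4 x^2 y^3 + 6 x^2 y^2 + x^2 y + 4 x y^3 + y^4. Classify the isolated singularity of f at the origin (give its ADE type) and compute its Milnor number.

Type D5, Milnor number mu = 5.

The Hessian of f at 0 has rank 0. Corank 2; j^3 = x^2*(x + y) has shape L^2 M (L != M), so D-series; mu = 5 gives D_5.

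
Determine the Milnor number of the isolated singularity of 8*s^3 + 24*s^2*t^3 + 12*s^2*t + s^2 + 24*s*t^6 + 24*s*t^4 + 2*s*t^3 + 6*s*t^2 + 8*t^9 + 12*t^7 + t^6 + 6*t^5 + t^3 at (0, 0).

2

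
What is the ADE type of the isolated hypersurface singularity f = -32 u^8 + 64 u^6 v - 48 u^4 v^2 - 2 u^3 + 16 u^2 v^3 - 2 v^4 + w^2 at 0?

E6

The Hessian of f at 0 has rank 1. Corank 2; j^3 = -2*u^3 is a perfect cube, so E-series; the 4-jet and mu = 6 give E_6.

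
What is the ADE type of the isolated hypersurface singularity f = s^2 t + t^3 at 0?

The Hessian of f at 0 is [[0, 0], [0, 0]] with rank 0, so corank 2. A Groebner basis of the Jacobian ideal J(f) in C{s,t} is {t^3, s^2 + 3*t^2, s*t}; counting standard monomials gives mu = 4. Corank 2; j^3 = t*(s^2 + t^2) splits into three distinct lines over C (the quadratic factor has nonzero discriminant), so D_4.

D_{4}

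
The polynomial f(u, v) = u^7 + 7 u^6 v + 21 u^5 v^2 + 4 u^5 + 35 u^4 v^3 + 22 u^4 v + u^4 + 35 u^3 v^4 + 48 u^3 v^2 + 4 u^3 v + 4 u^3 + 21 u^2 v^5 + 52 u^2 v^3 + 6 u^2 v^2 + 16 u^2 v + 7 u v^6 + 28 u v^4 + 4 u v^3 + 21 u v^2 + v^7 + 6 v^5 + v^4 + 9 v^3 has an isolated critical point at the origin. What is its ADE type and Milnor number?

The Hessian of f at 0 has rank 0. Corank 2; j^3 = (u + v)*(2*u + 3*v)^2 has shape L^2 M (L != M), so D-series; mu = 5 gives D_5.

Type D_5, Milnor number mu = 5.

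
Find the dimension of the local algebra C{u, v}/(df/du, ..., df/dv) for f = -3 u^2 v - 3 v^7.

8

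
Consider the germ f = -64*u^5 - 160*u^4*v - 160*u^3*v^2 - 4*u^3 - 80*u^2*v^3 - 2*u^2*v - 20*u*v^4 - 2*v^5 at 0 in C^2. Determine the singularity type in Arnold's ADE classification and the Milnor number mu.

The Hessian of f at 0 has rank 0. Corank 2; j^3 = -2*u^2*(2*u + v) has shape L^2 M (L != M), so D-series; mu = 6 gives D_6.

Type D_{6}, Milnor number mu = 6.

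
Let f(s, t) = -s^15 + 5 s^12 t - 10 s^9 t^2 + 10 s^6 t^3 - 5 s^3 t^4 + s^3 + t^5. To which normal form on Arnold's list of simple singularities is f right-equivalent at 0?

The Hessian of f at 0 has rank 0. Corank 2; j^3 = s^3 is a perfect cube, so E-series; the 5-jet and mu = 8 give E_8.

E8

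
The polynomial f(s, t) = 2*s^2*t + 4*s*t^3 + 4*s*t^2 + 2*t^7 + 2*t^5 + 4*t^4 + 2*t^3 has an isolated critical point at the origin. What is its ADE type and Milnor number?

The Hessian of f at 0 is [[0, 0], [0, 0]] with rank 0, so corank 2. A Groebner basis of the Jacobian ideal J(f) in C{s,t} is {s^2*t^2 - 2*s^2*t + s^2/7 - 20*s*t^2/7 + 8*s*t/7 + t^2, s^3 + 3*s^2*t - s^2/7 + 20*s*t^2/7 - 8*s*t/7 - t^2, s*t + t^3 + t^2}; counting standard monomials gives mu = 8. Corank 2; j^3 = 2*t*(s + t)^2 has shape L^2 M (L != M), so D-series; mu = 8 gives D_8.

Type D_{8}, Milnor number mu = 8.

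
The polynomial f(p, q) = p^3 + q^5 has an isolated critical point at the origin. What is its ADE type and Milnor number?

The Hessian of f at 0 has rank 0. Corank 2; j^3 = p^3 is a perfect cube, so E-series; the 5-jet and mu = 8 give E_8.

Type E_8, Milnor number mu = 8.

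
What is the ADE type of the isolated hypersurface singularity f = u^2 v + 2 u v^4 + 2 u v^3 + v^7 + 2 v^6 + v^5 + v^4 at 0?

D5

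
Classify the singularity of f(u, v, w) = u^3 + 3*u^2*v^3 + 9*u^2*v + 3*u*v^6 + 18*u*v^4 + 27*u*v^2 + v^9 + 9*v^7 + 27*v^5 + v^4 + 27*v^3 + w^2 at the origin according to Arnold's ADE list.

E6

The Hessian of f at 0 is [[0, 0, 0], [0, 0, 0], [0, 0, 2]] with rank 1, so corank 2. A Groebner basis of the Jacobian ideal J(f) in C{u,v,w} is {v^3, u^2 + 6*u*v + 9*v^2, w}; counting standard monomials gives mu = 6. Corank 2; j^3 = (u + 3*v)^3 is a perfect cube, so E-series; the 4-jet and mu = 6 give E_6.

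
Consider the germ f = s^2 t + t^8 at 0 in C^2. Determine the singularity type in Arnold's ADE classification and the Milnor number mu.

The Hessian of f at 0 has rank 0. Corank 2; j^3 = s^2*t has shape L^2 M (L != M), so D-series; mu = 9 gives D_9.

Type D_9, Milnor number mu = 9.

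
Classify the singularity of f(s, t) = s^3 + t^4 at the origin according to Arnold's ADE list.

E_6

The Hessian of f at 0 is [[0, 0], [0, 0]] with rank 0, so corank 2. A Groebner basis of the Jacobian ideal J(f) in C{s,t} is {t^3, s^2}; counting standard monomials gives mu = 6. Corank 2; j^3 = s^3 is a perfect cube, so E-series; the 4-jet and mu = 6 give E_6.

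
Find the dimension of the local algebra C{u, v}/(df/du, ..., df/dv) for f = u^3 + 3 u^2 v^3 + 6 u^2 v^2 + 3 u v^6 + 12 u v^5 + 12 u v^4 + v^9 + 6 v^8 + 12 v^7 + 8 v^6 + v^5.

8

The Hessian of f at 0 has rank 0. Corank 2; j^3 = u^3 is a perfect cube, so E-series; the 5-jet and mu = 8 give E_8.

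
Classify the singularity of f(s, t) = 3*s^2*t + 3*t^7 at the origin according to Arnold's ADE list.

D_8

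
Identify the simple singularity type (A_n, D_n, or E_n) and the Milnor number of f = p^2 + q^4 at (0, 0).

The Hessian of f at 0 has rank 1. Corank 1: A-series; mu = 3 gives A_3.

Type A3, Milnor number mu = 3.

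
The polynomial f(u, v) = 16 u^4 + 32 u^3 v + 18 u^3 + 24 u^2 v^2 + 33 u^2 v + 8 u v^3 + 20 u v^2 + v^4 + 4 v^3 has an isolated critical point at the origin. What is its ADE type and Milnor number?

The Hessian of f at 0 has rank 0. Corank 2; j^3 = (2*u + v)*(3*u + 2*v)^2 has shape L^2 M (L != M), so D-series; mu = 5 gives D_5.

Type D_{5}, Milnor number mu = 5.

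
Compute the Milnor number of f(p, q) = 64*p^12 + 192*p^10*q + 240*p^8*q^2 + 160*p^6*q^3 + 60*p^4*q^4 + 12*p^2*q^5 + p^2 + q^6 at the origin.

The Hessian of f at 0 has rank 1. Corank 1: A-series; mu = 5 gives A_5.

5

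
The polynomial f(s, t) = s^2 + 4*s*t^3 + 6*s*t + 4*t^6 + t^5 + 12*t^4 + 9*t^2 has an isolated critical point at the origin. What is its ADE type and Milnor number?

The Hessian of f at 0 is [[2, 6], [6, 18]] with rank 1, so corank 1. A Groebner basis of the Jacobian ideal J(f) in C{s,t} is {s/2 + t^3 + 3*t/2, s^2 - 9*t^2, s*t + 3*t^2}; counting standard monomials gives mu = 4. Corank 1: A-series; mu = 4 gives A_4.

Type A_4, Milnor number mu = 4.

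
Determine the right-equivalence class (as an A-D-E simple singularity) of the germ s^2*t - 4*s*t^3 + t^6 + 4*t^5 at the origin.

The Hessian of f at 0 is [[0, 0], [0, 0]] with rank 0, so corank 2. A Groebner basis of the Jacobian ideal J(f) in C{s,t} is {s^3, s^2*t + 2*s^2/3 - 4*s*t^2/3, -s*t/2 + t^3}; counting standard monomials gives mu = 7. Corank 2; j^3 = s^2*t has shape L^2 M (L != M), so D-series; mu = 7 gives D_7.

D7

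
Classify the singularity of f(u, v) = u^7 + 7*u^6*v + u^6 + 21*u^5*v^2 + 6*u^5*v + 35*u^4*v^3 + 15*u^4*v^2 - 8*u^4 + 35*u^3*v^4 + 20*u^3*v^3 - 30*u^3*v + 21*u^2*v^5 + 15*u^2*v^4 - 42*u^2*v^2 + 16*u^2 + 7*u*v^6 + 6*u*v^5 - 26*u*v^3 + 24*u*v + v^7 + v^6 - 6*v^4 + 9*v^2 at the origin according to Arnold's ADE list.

The Hessian of f at 0 is [[32, 24], [24, 18]] with rank 1, so corank 1. A Groebner basis of the Jacobian ideal J(f) in C{u,v} is {-256*u*v + v^4 - 192*v^2, u*v^2 - 64*u/3 + 5*v^3/6 - 16*v, u^2 + 3*u*v/2 + 9*v^2/16}; counting standard monomials gives mu = 6. Corank 1: A-series; mu = 6 gives A_6.

A6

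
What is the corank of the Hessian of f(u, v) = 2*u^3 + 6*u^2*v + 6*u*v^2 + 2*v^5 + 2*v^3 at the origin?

2

The Hessian at 0 is [[0, 0], [0, 0]] of rank 0; hence corank 2.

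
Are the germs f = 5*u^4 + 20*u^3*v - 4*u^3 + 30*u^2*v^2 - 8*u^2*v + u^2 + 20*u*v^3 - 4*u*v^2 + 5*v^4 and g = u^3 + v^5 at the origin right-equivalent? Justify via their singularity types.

The Hessian of f at 0 has rank 1. Corank 1: A-series; mu = 3 gives A_3. The Hessian of g at 0 has rank 0. Corank 2; j^3 = u^3 is a perfect cube, so E-series; the 5-jet and mu = 8 give E_8. f is A_3 but g is E_8, hence not right-equivalent.

No.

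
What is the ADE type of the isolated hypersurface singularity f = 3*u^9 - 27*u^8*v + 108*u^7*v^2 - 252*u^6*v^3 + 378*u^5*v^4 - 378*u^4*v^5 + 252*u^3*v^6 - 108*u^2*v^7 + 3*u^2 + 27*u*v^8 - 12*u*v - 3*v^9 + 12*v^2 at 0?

A_8

The Hessian of f at 0 has rank 1. Corank 1: A-series; mu = 8 gives A_8.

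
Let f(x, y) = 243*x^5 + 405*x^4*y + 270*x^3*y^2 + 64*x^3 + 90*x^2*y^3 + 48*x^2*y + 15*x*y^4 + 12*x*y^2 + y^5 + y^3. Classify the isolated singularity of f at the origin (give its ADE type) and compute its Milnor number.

Type E_8, Milnor number mu = 8.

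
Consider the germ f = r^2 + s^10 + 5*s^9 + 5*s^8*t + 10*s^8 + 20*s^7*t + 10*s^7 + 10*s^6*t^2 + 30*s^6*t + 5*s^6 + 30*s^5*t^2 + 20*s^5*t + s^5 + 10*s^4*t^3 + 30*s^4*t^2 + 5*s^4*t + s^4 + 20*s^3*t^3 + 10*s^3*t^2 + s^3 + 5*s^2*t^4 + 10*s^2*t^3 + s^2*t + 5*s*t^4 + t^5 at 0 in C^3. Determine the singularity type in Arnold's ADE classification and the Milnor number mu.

The Hessian of f at 0 has rank 1. Corank 2; j^3 = s^2*(s + t) has shape L^2 M (L != M), so D-series; mu = 6 gives D_6.

Type D6, Milnor number mu = 6.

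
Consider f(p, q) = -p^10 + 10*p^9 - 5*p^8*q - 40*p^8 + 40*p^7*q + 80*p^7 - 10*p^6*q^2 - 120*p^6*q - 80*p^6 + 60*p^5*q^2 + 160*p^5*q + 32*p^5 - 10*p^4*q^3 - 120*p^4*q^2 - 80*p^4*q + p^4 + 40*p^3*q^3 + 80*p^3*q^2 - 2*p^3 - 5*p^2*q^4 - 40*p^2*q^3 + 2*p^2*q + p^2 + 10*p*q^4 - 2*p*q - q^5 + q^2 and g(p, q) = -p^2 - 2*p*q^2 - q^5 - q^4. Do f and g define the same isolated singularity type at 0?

The Hessian of f at 0 is [[2, -2], [-2, 2]] with rank 1, so corank 1. A Groebner basis of the Jacobian ideal J(f) in C{p,q} is {-p/2 + q^3 + q^2/2 + q/2, p^2 - p + q, p*q - p/2 - q^2/2 + q/2}; counting standard monomials gives mu = 4. Corank 1: A-series; mu = 4 gives A_4. The Hessian of g at 0 is [[-2, 0], [0, 0]] with rank 1, so corank 1. A Groebner basis of the Jacobian ideal J(g) in C{p,q} is {p^2, p + q^2}; counting standard monomials gives mu = 4. Corank 1: A-series; mu = 4 gives A_4. Both have type A_4, hence right-equivalent.

Yes.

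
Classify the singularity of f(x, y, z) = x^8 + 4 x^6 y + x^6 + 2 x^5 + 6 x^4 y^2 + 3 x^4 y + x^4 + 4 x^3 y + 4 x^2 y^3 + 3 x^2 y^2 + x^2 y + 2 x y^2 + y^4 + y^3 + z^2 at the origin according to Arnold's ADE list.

The Hessian of f at 0 has rank 1. Corank 2; j^3 = y*(x + y)^2 has shape L^2 M (L != M), so D-series; mu = 5 gives D_5.

D_5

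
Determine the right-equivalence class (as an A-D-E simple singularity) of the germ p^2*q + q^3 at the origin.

The Hessian of f at 0 has rank 0. Corank 2; j^3 = q*(p^2 + q^2) splits into three distinct lines over C (the quadratic factor has nonzero discriminant), so D_4.

D_{4}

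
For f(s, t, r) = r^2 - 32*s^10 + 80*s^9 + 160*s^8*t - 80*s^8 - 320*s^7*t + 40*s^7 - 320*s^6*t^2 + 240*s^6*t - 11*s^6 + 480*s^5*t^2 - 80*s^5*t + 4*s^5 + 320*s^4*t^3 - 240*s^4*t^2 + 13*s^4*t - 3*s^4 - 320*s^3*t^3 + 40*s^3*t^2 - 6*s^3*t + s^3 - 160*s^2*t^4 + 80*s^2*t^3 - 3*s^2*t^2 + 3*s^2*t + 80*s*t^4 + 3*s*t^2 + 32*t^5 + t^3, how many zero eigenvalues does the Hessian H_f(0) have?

2

Hessian at 0 has rank 1.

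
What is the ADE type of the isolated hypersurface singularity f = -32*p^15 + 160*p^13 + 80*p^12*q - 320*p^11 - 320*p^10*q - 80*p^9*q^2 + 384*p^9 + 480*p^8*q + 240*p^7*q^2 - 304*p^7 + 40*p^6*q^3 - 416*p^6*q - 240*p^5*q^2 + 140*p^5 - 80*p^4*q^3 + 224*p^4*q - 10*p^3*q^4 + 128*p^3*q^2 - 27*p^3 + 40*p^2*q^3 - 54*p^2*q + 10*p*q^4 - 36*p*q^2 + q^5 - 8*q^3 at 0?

E_8

The Hessian of f at 0 is [[0, 0], [0, 0]] with rank 0, so corank 2. A Groebner basis of the Jacobian ideal J(f) in C{p,q} is {-1215*p^2/64 + p*q^3 - 405*p*q/16 - 135*q^2/16, 243*p^2/8 + 81*p*q/2 + q^4 + 27*q^2/2, p^3 - 4*p*q^2/3 - 16*q^3/27, p^2*q + 4*p*q^2/3 + 4*q^3/9}; counting standard monomials gives mu = 8. Corank 2; j^3 = -(3*p + 2*q)^3 is a perfect cube, so E-series; the 5-jet and mu = 8 give E_8.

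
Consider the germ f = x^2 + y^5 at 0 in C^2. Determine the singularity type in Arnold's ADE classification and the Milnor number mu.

Type A4, Milnor number mu = 4.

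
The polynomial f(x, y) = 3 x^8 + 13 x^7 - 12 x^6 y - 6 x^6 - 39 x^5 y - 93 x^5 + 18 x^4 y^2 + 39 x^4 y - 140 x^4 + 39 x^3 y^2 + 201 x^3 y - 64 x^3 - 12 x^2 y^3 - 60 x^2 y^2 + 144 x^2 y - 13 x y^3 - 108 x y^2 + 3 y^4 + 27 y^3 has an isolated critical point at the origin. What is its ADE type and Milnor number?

Type E_7, Milnor number mu = 7.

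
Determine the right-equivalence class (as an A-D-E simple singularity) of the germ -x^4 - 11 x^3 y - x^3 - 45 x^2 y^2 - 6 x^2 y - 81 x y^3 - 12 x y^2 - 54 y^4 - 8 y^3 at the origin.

The Hessian of f at 0 is [[0, 0], [0, 0]] with rank 0, so corank 2. A Groebner basis of the Jacobian ideal J(f) in C{x,y} is {3*x^2 + 12*x*y + y^4 + y^3 + 12*y^2, x^3 + 30*x^2 + 120*x*y + 18*y^3 + 120*y^2, x^2*y - 9*x^2 - 36*x*y - 7*y^3 - 36*y^2, 2*x^2 + x*y^2 + 8*x*y + 8*y^3/3 + 8*y^2}; counting standard monomials gives mu = 7. Corank 2; j^3 = -(x + 2*y)^3 is a perfect cube, so E-series; the 4-jet and mu = 7 give E_7.

E7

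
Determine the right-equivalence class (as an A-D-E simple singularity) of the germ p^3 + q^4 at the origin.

E_6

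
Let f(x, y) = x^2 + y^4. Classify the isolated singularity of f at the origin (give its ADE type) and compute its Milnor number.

Type A_3, Milnor number mu = 3.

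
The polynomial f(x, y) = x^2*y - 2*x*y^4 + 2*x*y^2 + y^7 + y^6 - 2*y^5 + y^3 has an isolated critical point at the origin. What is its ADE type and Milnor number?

Type D_{7}, Milnor number mu = 7.

The Hessian of f at 0 has rank 0. Corank 2; j^3 = y*(x + y)^2 has shape L^2 M (L != M), so D-series; mu = 7 gives D_7.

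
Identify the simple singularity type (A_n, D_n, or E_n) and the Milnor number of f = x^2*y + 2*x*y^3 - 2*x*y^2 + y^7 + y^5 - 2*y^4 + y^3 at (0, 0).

The Hessian of f at 0 is [[0, 0], [0, 0]] with rank 0, so corank 2. A Groebner basis of the Jacobian ideal J(f) in C{x,y} is {x^2*y^2 + 2*x^2*y + x^2/7 - 20*x*y^2/7 - 8*x*y/7 + y^2, x^3 - 3*x^2*y - x^2/7 + 20*x*y^2/7 + 8*x*y/7 - y^2, x*y + y^3 - y^2}; counting standard monomials gives mu = 8. Corank 2; j^3 = y*(x - y)^2 has shape L^2 M (L != M), so D-series; mu = 8 gives D_8.

Type D_{8}, Milnor number mu = 8.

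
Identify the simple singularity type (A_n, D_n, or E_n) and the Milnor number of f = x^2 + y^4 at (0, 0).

Type A3, Milnor number mu = 3.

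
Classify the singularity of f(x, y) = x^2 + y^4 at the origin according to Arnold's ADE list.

The Hessian of f at 0 is [[2, 0], [0, 0]] with rank 1, so corank 1. A Groebner basis of the Jacobian ideal J(f) in C{x,y} is {y^3, x}; counting standard monomials gives mu = 3. Corank 1: A-series; mu = 3 gives A_3.

A3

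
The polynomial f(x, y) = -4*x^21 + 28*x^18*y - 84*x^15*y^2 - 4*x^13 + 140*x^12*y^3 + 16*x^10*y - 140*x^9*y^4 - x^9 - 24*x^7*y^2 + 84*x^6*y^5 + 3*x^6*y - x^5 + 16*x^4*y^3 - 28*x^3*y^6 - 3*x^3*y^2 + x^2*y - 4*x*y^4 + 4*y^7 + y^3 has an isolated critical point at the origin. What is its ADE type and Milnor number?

Type D4, Milnor number mu = 4.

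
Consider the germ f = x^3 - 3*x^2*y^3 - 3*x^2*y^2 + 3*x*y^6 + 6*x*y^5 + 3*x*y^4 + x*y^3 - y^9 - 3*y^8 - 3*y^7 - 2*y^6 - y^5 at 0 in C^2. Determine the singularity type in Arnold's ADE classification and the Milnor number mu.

The Hessian of f at 0 has rank 0. Corank 2; j^3 = x^3 is a perfect cube, so E-series; the 4-jet and mu = 7 give E_7.

Type E7, Milnor number mu = 7.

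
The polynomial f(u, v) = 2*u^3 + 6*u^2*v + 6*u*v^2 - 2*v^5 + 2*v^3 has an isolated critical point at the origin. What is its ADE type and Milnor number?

Type E8, Milnor number mu = 8.

The Hessian of f at 0 has rank 0. Corank 2; j^3 = 2*(u + v)^3 is a perfect cube, so E-series; the 5-jet and mu = 8 give E_8.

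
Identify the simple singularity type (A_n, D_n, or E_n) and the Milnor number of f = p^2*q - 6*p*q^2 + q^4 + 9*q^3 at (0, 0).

Type D_{5}, Milnor number mu = 5.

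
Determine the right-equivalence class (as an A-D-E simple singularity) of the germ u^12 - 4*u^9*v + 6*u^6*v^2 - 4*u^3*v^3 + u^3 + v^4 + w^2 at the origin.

The Hessian of f at 0 is [[0, 0, 0], [0, 0, 0], [0, 0, 2]] with rank 1, so corank 2. A Groebner basis of the Jacobian ideal J(f) in C{u,v,w} is {v^3, u^2, w}; counting standard monomials gives mu = 6. Corank 2; j^3 = u^3 is a perfect cube, so E-series; the 4-jet and mu = 6 give E_6.

E_{6}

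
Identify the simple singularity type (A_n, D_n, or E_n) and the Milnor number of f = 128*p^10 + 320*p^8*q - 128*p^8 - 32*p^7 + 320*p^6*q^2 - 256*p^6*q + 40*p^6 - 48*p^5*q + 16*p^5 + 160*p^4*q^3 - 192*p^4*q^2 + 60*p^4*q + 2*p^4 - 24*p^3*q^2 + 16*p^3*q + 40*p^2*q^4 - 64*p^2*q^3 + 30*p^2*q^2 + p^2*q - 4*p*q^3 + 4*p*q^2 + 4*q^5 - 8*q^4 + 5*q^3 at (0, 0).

Type D_{4}, Milnor number mu = 4.

The Hessian of f at 0 has rank 0. Corank 2; j^3 = q*(p^2 + 4*p*q + 5*q^2) splits into three distinct lines over C (the quadratic factor has nonzero discriminant), so D_4.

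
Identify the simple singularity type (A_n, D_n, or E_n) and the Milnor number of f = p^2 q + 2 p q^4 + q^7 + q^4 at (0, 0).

Type D5, Milnor number mu = 5.

The Hessian of f at 0 has rank 0. Corank 2; j^3 = p^2*q has shape L^2 M (L != M), so D-series; mu = 5 gives D_5.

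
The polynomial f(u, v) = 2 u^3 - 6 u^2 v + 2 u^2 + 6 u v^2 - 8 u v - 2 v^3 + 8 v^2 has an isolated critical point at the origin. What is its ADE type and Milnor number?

Type A_2, Milnor number mu = 2.

The Hessian of f at 0 is [[4, -8], [-8, 16]] with rank 1, so corank 1. A Groebner basis of the Jacobian ideal J(f) in C{u,v} is {v^2, u - 2*v}; counting standard monomials gives mu = 2. Corank 1: A-series; mu = 2 gives A_2.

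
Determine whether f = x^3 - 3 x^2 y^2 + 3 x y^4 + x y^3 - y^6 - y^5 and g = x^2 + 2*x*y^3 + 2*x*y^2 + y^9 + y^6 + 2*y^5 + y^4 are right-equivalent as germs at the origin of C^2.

The Hessian of f at 0 is [[0, 0], [0, 0]] with rank 0, so corank 2. A Groebner basis of the Jacobian ideal J(f) in C{x,y} is {-x^2 + y^4 - y^3/3, x^3, x^2*y + x^2/3 + y^3/9, -x^2 + x*y^2 - y^3/3}; counting standard monomials gives mu = 7. Corank 2; j^3 = x^3 is a perfect cube, so E-series; the 4-jet and mu = 7 give E_7. The Hessian of g at 0 is [[2, 0], [0, 0]] with rank 1, so corank 1. A Groebner basis of the Jacobian ideal J(g) in C{x,y} is {x^2*y^2 - 2*x^2*y + 3*x^2 + 4*x*y^2 - x*y + x + y^2, x^3 + 3*x^2*y - 5*x^2 - 7*x*y^2 + 2*x*y - 2*x - 2*y^2, x + y^3 + y^2}; counting standard monomials gives mu = 8. Corank 1: A-series; mu = 8 gives A_8. f is E_7 but g is A_8, hence not right-equivalent.

No.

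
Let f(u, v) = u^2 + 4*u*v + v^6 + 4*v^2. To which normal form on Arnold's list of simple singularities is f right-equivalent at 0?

A_{5}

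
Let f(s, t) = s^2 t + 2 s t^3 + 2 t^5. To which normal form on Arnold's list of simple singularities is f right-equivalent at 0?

The Hessian of f at 0 has rank 0. Corank 2; j^3 = s^2*t has shape L^2 M (L != M), so D-series; mu = 6 gives D_6.

D_{6}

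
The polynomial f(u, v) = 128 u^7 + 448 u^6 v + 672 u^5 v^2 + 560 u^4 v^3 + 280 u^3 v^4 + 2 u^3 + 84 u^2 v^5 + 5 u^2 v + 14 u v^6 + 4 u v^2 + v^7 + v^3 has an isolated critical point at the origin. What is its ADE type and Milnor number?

The Hessian of f at 0 is [[0, 0], [0, 0]] with rank 0, so corank 2. A Groebner basis of the Jacobian ideal J(f) in C{u,v} is {u*v/14 + v^6 + v^2/14, u*v^2 + v^3, u^2 + 3*u*v/2 + v^2/2}; counting standard monomials gives mu = 8. Corank 2; j^3 = (u + v)^2*(2*u + v) has shape L^2 M (L != M), so D-series; mu = 8 gives D_8.

Type D_8, Milnor number mu = 8.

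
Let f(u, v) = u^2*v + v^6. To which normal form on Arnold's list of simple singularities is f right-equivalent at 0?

D7

The Hessian of f at 0 has rank 0. Corank 2; j^3 = u^2*v has shape L^2 M (L != M), so D-series; mu = 7 gives D_7.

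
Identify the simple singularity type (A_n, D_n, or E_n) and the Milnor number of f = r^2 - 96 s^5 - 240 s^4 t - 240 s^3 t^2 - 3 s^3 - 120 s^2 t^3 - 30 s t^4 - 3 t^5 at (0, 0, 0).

The Hessian of f at 0 is [[0, 0, 0], [0, 0, 0], [0, 0, 2]] with rank 1, so corank 2. A Groebner basis of the Jacobian ideal J(f) in C{s,t,r} is {t^5, s*t^3 + t^4/8, s^2, r}; counting standard monomials gives mu = 8. Corank 2; j^3 = -3*s^3 is a perfect cube, so E-series; the 5-jet and mu = 8 give E_8.

Type E_{8}, Milnor number mu = 8.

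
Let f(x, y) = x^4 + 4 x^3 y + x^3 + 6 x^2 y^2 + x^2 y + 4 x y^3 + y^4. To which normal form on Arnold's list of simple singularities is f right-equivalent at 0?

D_{5}

The Hessian of f at 0 has rank 0. Corank 2; j^3 = x^2*(x + y) has shape L^2 M (L != M), so D-series; mu = 5 gives D_5.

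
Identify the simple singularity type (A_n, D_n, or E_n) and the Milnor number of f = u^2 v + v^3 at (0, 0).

The Hessian of f at 0 has rank 0. Corank 2; j^3 = v*(u^2 + v^2) splits into three distinct lines over C (the quadratic factor has nonzero discriminant), so D_4.

Type D_{4}, Milnor number mu = 4.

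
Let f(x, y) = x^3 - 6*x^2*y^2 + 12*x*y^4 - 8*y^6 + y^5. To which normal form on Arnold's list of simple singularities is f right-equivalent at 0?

E_8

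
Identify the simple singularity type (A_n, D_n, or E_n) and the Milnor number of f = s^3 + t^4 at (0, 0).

Type E6, Milnor number mu = 6.

The Hessian of f at 0 is [[0, 0], [0, 0]] with rank 0, so corank 2. A Groebner basis of the Jacobian ideal J(f) in C{s,t} is {t^3, s^2}; counting standard monomials gives mu = 6. Corank 2; j^3 = s^3 is a perfect cube, so E-series; the 4-jet and mu = 6 give E_6.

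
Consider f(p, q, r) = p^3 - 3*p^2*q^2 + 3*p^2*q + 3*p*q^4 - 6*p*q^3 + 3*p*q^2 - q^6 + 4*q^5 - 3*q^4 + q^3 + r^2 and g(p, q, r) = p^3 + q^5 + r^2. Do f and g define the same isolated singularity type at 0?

Yes.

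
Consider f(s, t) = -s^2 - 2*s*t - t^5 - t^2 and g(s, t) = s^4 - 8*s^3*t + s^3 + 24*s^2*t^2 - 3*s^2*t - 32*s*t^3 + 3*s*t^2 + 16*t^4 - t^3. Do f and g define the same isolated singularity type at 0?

No.

The Hessian of f at 0 has rank 1. Corank 1: A-series; mu = 4 gives A_4. The Hessian of g at 0 has rank 0. Corank 2; j^3 = (s - t)^3 is a perfect cube, so E-series; the 4-jet and mu = 6 give E_6. f is A_4 but g is E_6, hence not right-equivalent.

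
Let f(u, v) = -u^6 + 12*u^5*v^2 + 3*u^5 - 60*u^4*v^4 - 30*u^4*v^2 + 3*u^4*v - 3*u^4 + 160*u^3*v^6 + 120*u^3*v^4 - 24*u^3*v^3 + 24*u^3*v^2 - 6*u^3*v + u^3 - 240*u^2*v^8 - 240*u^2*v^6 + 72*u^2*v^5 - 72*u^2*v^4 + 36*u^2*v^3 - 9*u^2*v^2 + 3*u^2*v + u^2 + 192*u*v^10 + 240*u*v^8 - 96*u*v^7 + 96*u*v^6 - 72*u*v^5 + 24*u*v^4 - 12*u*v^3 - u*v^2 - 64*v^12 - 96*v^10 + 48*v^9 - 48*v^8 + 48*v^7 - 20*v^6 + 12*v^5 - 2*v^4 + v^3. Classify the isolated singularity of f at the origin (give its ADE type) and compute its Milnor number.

Type A_2, Milnor number mu = 2.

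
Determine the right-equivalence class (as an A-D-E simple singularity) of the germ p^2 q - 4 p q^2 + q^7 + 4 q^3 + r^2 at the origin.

The Hessian of f at 0 is [[0, 0, 0], [0, 0, 0], [0, 0, 2]] with rank 1, so corank 2. A Groebner basis of the Jacobian ideal J(f) in C{p,q,r} is {p^2/7 + q^6 - 4*q^2/7, p^3 - 8*q^3, p*q - 2*q^2, r}; counting standard monomials gives mu = 8. Corank 2; j^3 = q*(p - 2*q)^2 has shape L^2 M (L != M), so D-series; mu = 8 gives D_8.

D_{8}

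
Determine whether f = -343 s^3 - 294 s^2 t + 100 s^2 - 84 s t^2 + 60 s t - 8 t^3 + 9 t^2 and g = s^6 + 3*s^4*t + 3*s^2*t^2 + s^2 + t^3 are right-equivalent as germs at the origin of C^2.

The Hessian of f at 0 is [[200, 60], [60, 18]] with rank 1, so corank 1. A Groebner basis of the Jacobian ideal J(f) in C{s,t} is {t^2, s + 3*t/10}; counting standard monomials gives mu = 2. Corank 1: A-series; mu = 2 gives A_2. The Hessian of g at 0 is [[2, 0], [0, 0]] with rank 1, so corank 1. A Groebner basis of the Jacobian ideal J(g) in C{s,t} is {t^2, s}; counting standard monomials gives mu = 2. Corank 1: A-series; mu = 2 gives A_2. Both have type A_2, hence right-equivalent.

Yes.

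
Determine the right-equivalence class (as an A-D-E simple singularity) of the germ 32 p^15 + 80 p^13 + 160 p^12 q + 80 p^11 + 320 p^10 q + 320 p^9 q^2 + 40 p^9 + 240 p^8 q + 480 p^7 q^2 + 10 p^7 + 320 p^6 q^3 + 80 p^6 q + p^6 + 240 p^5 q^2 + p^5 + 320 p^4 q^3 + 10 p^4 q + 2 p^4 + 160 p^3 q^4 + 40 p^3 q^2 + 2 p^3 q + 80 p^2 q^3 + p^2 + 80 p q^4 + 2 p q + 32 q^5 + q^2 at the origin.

A_{4}

The Hessian of f at 0 has rank 1. Corank 1: A-series; mu = 4 gives A_4.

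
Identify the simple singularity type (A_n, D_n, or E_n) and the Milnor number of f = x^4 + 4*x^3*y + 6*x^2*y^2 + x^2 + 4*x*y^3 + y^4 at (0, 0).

Type A3, Milnor number mu = 3.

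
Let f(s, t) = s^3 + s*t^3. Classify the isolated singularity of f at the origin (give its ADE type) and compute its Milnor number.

Type E7, Milnor number mu = 7.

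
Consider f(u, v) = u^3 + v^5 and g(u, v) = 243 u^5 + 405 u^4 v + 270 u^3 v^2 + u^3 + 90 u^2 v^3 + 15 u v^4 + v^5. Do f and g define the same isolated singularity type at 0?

Yes.

The Hessian of f at 0 has rank 0. Corank 2; j^3 = u^3 is a perfect cube, so E-series; the 5-jet and mu = 8 give E_8. The Hessian of g at 0 has rank 0. Corank 2; j^3 = u^3 is a perfect cube, so E-series; the 5-jet and mu = 8 give E_8. Both have type E_8, hence right-equivalent.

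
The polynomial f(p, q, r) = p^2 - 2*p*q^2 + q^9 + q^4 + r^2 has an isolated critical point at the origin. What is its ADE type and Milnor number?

The Hessian of f at 0 is [[2, 0, 0], [0, 0, 0], [0, 0, 2]] with rank 2, so corank 1. A Groebner basis of the Jacobian ideal J(f) in C{p,q,r} is {p^4, -p + q^2, r}; counting standard monomials gives mu = 8. Corank 1: A-series; mu = 8 gives A_8.

Type A_{8}, Milnor number mu = 8.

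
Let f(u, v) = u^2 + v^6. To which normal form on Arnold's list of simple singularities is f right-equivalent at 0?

A_{5}

The Hessian of f at 0 has rank 1. Corank 1: A-series; mu = 5 gives A_5.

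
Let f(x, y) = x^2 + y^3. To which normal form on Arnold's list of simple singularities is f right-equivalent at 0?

The Hessian of f at 0 has rank 1. Corank 1: A-series; mu = 2 gives A_2.

A_2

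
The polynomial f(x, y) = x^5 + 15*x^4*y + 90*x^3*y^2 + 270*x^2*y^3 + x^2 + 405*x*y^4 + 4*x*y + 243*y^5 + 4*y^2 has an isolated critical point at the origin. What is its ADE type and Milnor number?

Type A_4, Milnor number mu = 4.

The Hessian of f at 0 is [[2, 4], [4, 8]] with rank 1, so corank 1. A Groebner basis of the Jacobian ideal J(f) in C{x,y} is {y^4, x + 2*y}; counting standard monomials gives mu = 4. Corank 1: A-series; mu = 4 gives A_4.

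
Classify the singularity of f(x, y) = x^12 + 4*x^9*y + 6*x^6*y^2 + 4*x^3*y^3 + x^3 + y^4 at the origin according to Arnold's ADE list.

The Hessian of f at 0 has rank 0. Corank 2; j^3 = x^3 is a perfect cube, so E-series; the 4-jet and mu = 6 give E_6.

E_6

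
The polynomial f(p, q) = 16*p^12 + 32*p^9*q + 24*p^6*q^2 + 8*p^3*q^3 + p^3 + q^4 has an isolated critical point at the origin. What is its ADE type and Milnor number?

The Hessian of f at 0 is [[0, 0], [0, 0]] with rank 0, so corank 2. A Groebner basis of the Jacobian ideal J(f) in C{p,q} is {q^3, p^2}; counting standard monomials gives mu = 6. Corank 2; j^3 = p^3 is a perfect cube, so E-series; the 4-jet and mu = 6 give E_6.

Type E_{6}, Milnor number mu = 6.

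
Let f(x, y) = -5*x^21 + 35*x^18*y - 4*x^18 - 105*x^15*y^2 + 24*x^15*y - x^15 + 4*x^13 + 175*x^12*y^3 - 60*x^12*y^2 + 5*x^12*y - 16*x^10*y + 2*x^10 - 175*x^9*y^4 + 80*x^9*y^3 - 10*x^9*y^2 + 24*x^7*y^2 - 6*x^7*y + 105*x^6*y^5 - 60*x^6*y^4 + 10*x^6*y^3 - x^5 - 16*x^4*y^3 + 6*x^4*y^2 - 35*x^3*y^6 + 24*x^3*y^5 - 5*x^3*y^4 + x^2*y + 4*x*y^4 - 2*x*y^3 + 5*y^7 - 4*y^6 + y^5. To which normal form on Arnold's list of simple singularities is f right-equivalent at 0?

The Hessian of f at 0 is [[0, 0], [0, 0]] with rank 0, so corank 2. A Groebner basis of the Jacobian ideal J(f) in C{x,y} is {-2*x^2/3 + x*y^3 + 11*x*y^2/6 + 7*x*y/12 - 7*y^3/12, x*y/2 + y^4 - y^3/2, x^3 + x^2/3 - 2*x*y^2/3 - x*y/6 + y^3/6, x^2*y - 4*x^2/3 + 19*x*y^2/6 + 11*x*y/12 - 11*y^3/12}; counting standard monomials gives mu = 8. Corank 2; j^3 = x^2*y has shape L^2 M (L != M), so D-series; mu = 8 gives D_8.

D_{8}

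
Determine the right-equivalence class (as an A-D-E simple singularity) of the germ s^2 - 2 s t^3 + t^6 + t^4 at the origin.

A_{3}

The Hessian of f at 0 is [[2, 0], [0, 0]] with rank 1, so corank 1. A Groebner basis of the Jacobian ideal J(f) in C{s,t} is {t^3, s}; counting standard monomials gives mu = 3. Corank 1: A-series; mu = 3 gives A_3.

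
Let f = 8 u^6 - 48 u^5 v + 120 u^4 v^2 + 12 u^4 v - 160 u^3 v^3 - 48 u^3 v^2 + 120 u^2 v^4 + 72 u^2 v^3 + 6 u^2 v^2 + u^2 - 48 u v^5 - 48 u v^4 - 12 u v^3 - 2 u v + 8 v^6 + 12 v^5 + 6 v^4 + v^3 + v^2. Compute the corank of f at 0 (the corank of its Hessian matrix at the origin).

The Hessian at 0 is [[2, -2], [-2, 2]] of rank 1; hence corank 1.

1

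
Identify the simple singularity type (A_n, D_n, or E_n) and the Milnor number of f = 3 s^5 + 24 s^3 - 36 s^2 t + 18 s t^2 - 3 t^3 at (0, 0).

The Hessian of f at 0 has rank 0. Corank 2; j^3 = 3*(2*s - t)^3 is a perfect cube, so E-series; the 5-jet and mu = 8 give E_8.

Type E8, Milnor number mu = 8.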